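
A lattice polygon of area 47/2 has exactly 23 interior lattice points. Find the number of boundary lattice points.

3

Pick's theorem gives A = I + B/2 − 1, so B = 2(A − I + 1) = 2(47/2 − 23 + 1) = 3.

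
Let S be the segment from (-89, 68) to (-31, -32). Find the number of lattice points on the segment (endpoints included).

3

The number of lattice points on a segment between lattice points is gcd(|Δx|,|Δy|) + 1 = gcd(58,100) + 1 = 2 + 1 = 3.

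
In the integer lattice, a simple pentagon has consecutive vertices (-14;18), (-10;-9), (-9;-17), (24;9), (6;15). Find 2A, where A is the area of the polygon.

Using the shoelace formula, 2A = |((-14)·(-9) − (-10)·18) + ((-10)·(-17) − (-9)·(-9)) + ((-9)·9 − 24·(-17)) + (24·15 − 6·9) + (6·18 − (-14)·15)| = 1346, so the area is 673.

1346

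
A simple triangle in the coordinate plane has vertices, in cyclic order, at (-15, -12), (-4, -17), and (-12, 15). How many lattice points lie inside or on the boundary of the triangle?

The shoelace formula gives twice the area as |((-15)·(-17) − (-4)·(-12)) + ((-4)·15 − (-12)·(-17)) + ((-12)·(-12) − (-15)·15)| = 312, so the area is 156.
Summing gcd(|Δx|,|Δy|) over the edges gives the boundary count: gcd(11,5) + gcd(8,32) + gcd(3,27) = 1+8+3 = 12.
Pick's theorem gives I = A − B/2 + 1 = 156 − 12/2 + 1 = 151, so the closed region contains I + B = 151 + 12 = 163 lattice points.

163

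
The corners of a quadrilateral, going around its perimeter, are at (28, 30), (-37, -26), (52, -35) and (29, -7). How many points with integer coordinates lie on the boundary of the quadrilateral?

Along each edge there are gcd(|Δx|,|Δy|)+1 lattice points, so counting each shared vertex once the boundary has gcd(65,56) + gcd(89,9) + gcd(23,28) + gcd(1,37) = 1+1+1+1 = 4.

4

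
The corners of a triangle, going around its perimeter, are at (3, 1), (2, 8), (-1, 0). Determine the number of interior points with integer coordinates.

14

Using the shoelace formula, 2A = |[3·8 − 2·1] + [2·0 − (-1)·8] + [(-1)·1 − 3·0]| = 29, so the area is 29/2.
The number of boundary lattice points is Σ gcd(|Δx|,|Δy|) = gcd(1,7) + gcd(3,8) + gcd(4,1) = 1+1+1 = 3.
By Pick's theorem A = I + B/2 − 1, so I = 29/2 − 3/2 + 1 = 14.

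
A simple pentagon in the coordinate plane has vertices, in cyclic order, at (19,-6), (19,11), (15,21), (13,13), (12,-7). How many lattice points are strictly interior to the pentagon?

By the shoelace formula, twice the signed area is |(19·11 − 19·(-6)) + (19·21 − 15·11) + (15·13 − 13·21) + (13·(-7) − 12·13) + (12·(-6) − 19·(-7))| = 293, so the area is 146.5.
The number of boundary lattice points is Σ gcd(|Δx|,|Δy|) = gcd(0,17) + gcd(4,10) + gcd(2,8) + gcd(1,20) + gcd(7,1) = 17+2+2+1+1 = 23.
Pick's theorem gives I = A − B/2 + 1 = 146.5 − 23/2 + 1 = 136.

136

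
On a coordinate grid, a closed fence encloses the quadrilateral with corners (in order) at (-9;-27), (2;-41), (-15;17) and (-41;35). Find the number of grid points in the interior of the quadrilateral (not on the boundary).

716

The shoelace formula gives twice the area as |((-9)·(-41) − 2·(-27)) + (2·17 − (-15)·(-41)) + ((-15)·35 − (-41)·17) + ((-41)·(-27) − (-9)·35)| = 1436, so the area is 718.
Along each edge there are gcd(|Δx|,|Δy|)+1 lattice points, so counting each shared vertex once the boundary has gcd(11,14) + gcd(17,58) + gcd(26,18) + gcd(32,62) = 1+1+2+2 = 6.
Pick's theorem gives I = A − B/2 + 1 = 718 − 6/2 + 1 = 716.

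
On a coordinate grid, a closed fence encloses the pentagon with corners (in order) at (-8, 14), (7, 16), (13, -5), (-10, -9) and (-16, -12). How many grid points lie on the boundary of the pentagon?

The number of boundary lattice points is Σ gcd(|Δx|,|Δy|) = gcd(15,2) + gcd(6,21) + gcd(23,4) + gcd(6,3) + gcd(8,26) = 1+3+1+3+2 = 10.

10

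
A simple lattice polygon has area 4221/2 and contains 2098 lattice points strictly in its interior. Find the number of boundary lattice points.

Pick's theorem gives A = I + B/2 − 1, so B = 2(A − I + 1) = 2(4221/2 − 2098 + 1) = 27.

27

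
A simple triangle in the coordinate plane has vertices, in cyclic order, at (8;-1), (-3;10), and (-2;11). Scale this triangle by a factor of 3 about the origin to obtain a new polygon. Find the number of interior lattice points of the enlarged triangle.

By the shoelace formula, twice the signed area is |(8·10 − (-3)·(-1)) + ((-3)·11 − (-2)·10) + ((-2)·(-1) − 8·11)| = 22, so the area is 11.
The number of boundary lattice points is Σ gcd(|Δx|,|Δy|) = gcd(11,11) + gcd(1,1) + gcd(10,12) = 11+1+2 = 14.
Scaling by 3 multiplies the area by 3² = 9 (so the new area is 99) and multiplies the boundary lattice-point count by 3, giving 42.
By Pick's theorem, the interior count of the dilated polygon is 99 − 42/2 + 1 = 79.

79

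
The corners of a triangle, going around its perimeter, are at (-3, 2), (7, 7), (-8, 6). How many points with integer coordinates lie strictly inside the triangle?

Using the shoelace formula, 2A = |[(-3)·7 − 7·2] + [7·6 − (-8)·7] + [(-8)·2 − (-3)·6]| = 65, so the area is 65/2.
Summing gcd(|Δx|,|Δy|) over the edges gives the boundary count: gcd(10,5) + gcd(15,1) + gcd(5,4) = 5+1+1 = 7.
By Pick's theorem A = I + B/2 − 1, so I = 65/2 − 7/2 + 1 = 30.

30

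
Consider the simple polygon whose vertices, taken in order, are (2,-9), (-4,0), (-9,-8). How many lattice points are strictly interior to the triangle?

Using the shoelace formula, 2A = |[2·0 − (-4)·(-9)] + [(-4)·(-8) − (-9)·0] + [(-9)·(-9) − 2·(-8)]| = 93, so the area is 93/2.
The number of boundary lattice points is Σ gcd(|Δx|,|Δy|) = gcd(6,9) + gcd(5,8) + gcd(11,1) = 3+1+1 = 5.
Pick's theorem gives I = A − B/2 + 1 = 93/2 − 5/2 + 1 = 45.

45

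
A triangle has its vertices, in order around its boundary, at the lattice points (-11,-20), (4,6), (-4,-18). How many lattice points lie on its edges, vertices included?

Summing gcd(|Δx|,|Δy|) over the edges gives the boundary count: gcd(15,26) + gcd(8,24) + gcd(7,2) = 1+8+1 = 10.

10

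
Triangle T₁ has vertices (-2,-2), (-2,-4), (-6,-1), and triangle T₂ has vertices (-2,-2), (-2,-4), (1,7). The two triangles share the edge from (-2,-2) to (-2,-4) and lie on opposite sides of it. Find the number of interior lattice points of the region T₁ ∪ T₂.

The union is the simple quadrilateral with vertices (-2,-2), (-6,-1), (-2,-4), (1,7) in order.
By the shoelace formula, twice the signed area is |((-2)·(-1) − (-6)·(-2)) + ((-6)·(-4) − (-2)·(-1)) + ((-2)·7 − 1·(-4)) + (1·(-2) − (-2)·7)| = 14, so the area is 7.
The number of boundary lattice points is Σ gcd(|Δx|,|Δy|) = gcd(4,1) + gcd(4,3) + gcd(3,11) + gcd(3,9) = 1+1+1+3 = 6.
By Pick's theorem I = A − B/2 + 1 = 7 − 6/2 + 1 = 5.

5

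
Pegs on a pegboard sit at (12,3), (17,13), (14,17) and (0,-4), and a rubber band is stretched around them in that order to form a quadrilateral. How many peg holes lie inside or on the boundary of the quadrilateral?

110

Using the shoelace formula, 2A = |(12·13 − 17·3) + (17·17 − 14·13) + (14·(-4) − 0·17) + (0·3 − 12·(-4))| = 204, so the area is 102.
The number of boundary lattice points is Σ gcd(|Δx|,|Δy|) = gcd(5,10) + gcd(3,4) + gcd(14,21) + gcd(12,7) = 5+1+7+1 = 14.
Pick's theorem gives I = A − B/2 + 1 = 102 − 14/2 + 1 = 96, so the closed region contains I + B = 96 + 14 = 110 lattice points.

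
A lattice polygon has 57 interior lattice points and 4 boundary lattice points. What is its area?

By Pick's theorem, A = I + B/2 − 1 = 57 + 4/2 − 1 = 58.

58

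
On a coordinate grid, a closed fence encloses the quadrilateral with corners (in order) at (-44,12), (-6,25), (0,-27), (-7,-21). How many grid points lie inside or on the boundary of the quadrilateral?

1035

Using the shoelace formula, 2A = |((-44)·25 − (-6)·12) + ((-6)·(-27) − 0·25) + (0·(-21) − (-7)·(-27)) + ((-7)·12 − (-44)·(-21))| = 2063, so the area is 2063/2.
The number of boundary lattice points is Σ gcd(|Δx|,|Δy|) = gcd(38,13) + gcd(6,52) + gcd(7,6) + gcd(37,33) = 1+2+1+1 = 5.
Pick's theorem gives I = A − B/2 + 1 = 2063/2 − 5/2 + 1 = 1030, so the closed region contains I + B = 1030 + 5 = 1035 lattice points.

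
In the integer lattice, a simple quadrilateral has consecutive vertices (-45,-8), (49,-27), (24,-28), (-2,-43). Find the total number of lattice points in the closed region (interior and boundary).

1065

Using the shoelace formula, 2A = |[(-45)·(-27) − 49·(-8)] + [49·(-28) − 24·(-27)] + [24·(-43) − (-2)·(-28)] + [(-2)·(-8) − (-45)·(-43)]| = 2124, so the area is 1062.
Along each edge there are gcd(|Δx|,|Δy|)+1 lattice points, so counting each shared vertex once the boundary has gcd(94,19) + gcd(25,1) + gcd(26,15) + gcd(43,35) = 1+1+1+1 = 4.
Pick's theorem gives I = A − B/2 + 1 = 1062 − 4/2 + 1 = 1061, so the closed region contains I + B = 1061 + 4 = 1065 lattice points.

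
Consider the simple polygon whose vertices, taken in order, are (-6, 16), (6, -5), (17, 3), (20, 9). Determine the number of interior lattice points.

Using the shoelace formula, 2A = |((-6)·(-5) − 6·16) + (6·3 − 17·(-5)) + (17·9 − 20·3) + (20·16 − (-6)·9)| = 504, so the area is 252.
The number of boundary lattice points is Σ gcd(|Δx|,|Δy|) = gcd(12,21) + gcd(11,8) + gcd(3,6) + gcd(26,7) = 3+1+3+1 = 8.
By Pick's theorem A = I + B/2 − 1, so I = 252 − 8/2 + 1 = 249.

249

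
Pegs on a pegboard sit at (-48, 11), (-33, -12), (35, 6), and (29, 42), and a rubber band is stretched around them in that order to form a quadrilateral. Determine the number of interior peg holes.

2392

Using the shoelace formula, 2A = |[(-48)·(-12) − (-33)·11] + [(-33)·6 − 35·(-12)] + [35·42 − 29·6] + [29·11 − (-48)·42]| = 4792, so the area is 2396.
The number of boundary lattice points is Σ gcd(|Δx|,|Δy|) = gcd(15,23) + gcd(68,18) + gcd(6,36) + gcd(77,31) = 1+2+6+1 = 10.
By Pick's theorem A = I + B/2 − 1, so I = 2396 − 10/2 + 1 = 2392.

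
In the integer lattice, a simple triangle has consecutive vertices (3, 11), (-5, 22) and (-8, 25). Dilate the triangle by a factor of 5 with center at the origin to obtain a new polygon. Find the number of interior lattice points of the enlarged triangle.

101

By the shoelace formula, twice the signed area is |[3·22 − (-5)·11] + [(-5)·25 − (-8)·22] + [(-8)·11 − 3·25]| = 9, so the area is 9/2.
The number of boundary lattice points is Σ gcd(|Δx|,|Δy|) = gcd(8,11) + gcd(3,3) + gcd(11,14) = 1+3+1 = 5.
Scaling by 5 multiplies the area by 5² = 25 (so the new area is 112.5) and multiplies the boundary lattice-point count by 5, giving 25.
By Pick's theorem, the interior count of the dilated polygon is 112.5 − 25/2 + 1 = 101.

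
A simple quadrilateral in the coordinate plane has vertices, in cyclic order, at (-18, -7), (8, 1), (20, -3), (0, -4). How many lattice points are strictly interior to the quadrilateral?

The shoelace formula gives twice the area as |[(-18)·1 − 8·(-7)] + [8·(-3) − 20·1] + [20·(-4) − 0·(-3)] + [0·(-7) − (-18)·(-4)]| = 158, so the area is 79.
Along each edge there are gcd(|Δx|,|Δy|)+1 lattice points, so counting each shared vertex once the boundary has gcd(26,8) + gcd(12,4) + gcd(20,1) + gcd(18,3) = 2+4+1+3 = 10.
Pick's theorem gives I = A − B/2 + 1 = 79 − 10/2 + 1 = 75.

75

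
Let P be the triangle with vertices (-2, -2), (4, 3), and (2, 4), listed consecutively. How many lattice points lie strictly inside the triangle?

By the shoelace formula, twice the signed area is |((-2)·3 − 4·(-2)) + (4·4 − 2·3) + (2·(-2) − (-2)·4)| = 16, so the area is 8.
The number of boundary lattice points is Σ gcd(|Δx|,|Δy|) = gcd(6,5) + gcd(2,1) + gcd(4,6) = 1+1+2 = 4.
Pick's theorem gives I = A − B/2 + 1 = 8 − 4/2 + 1 = 7.

7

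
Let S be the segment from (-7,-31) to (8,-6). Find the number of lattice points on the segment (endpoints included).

The number of lattice points on a segment between lattice points is gcd(|Δx|,|Δy|) + 1 = gcd(15,25) + 1 = 5 + 1 = 6.

6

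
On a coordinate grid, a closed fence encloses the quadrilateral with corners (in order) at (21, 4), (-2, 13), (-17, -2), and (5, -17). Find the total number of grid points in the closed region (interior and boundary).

Using the shoelace formula, 2A = |(21·13 − (-2)·4) + ((-2)·(-2) − (-17)·13) + ((-17)·(-17) − 5·(-2)) + (5·4 − 21·(-17))| = 1182, so the area is 591.
Along each edge there are gcd(|Δx|,|Δy|)+1 lattice points, so counting each shared vertex once the boundary has gcd(23,9) + gcd(15,15) + gcd(22,15) + gcd(16,21) = 1+15+1+1 = 18.
Pick's theorem gives I = A − B/2 + 1 = 591 − 18/2 + 1 = 583, so the closed region contains I + B = 583 + 18 = 601 lattice points.

601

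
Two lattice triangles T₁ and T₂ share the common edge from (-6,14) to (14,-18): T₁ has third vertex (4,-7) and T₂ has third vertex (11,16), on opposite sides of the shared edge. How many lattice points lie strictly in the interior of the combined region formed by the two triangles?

341

The union is the simple quadrilateral with vertices (-6,14), (4,-7), (14,-18), (11,16) in order.
The shoelace formula gives twice the area as |[(-6)·(-7) − 4·14] + [4·(-18) − 14·(-7)] + [14·16 − 11·(-18)] + [11·14 − (-6)·16]| = 684, so the area is 342.
Along each edge there are gcd(|Δx|,|Δy|)+1 lattice points, so counting each shared vertex once the boundary has gcd(10,21) + gcd(10,11) + gcd(3,34) + gcd(17,2) = 1+1+1+1 = 4.
By Pick's theorem I = A − B/2 + 1 = 342 − 4/2 + 1 = 341.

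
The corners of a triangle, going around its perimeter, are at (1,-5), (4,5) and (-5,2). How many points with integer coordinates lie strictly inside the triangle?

The shoelace formula gives twice the area as |[1·5 − 4·(-5)] + [4·2 − (-5)·5] + [(-5)·(-5) − 1·2]| = 81, so the area is 40.5.
The number of boundary lattice points is Σ gcd(|Δx|,|Δy|) = gcd(3,10) + gcd(9,3) + gcd(6,7) = 1+3+1 = 5.
By Pick's theorem A = I + B/2 − 1, so I = 40.5 − 5/2 + 1 = 39.

39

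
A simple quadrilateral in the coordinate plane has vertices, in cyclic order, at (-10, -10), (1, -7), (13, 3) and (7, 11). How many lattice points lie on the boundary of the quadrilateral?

6

Summing gcd(|Δx|,|Δy|) over the edges gives the boundary count: gcd(11,3) + gcd(12,10) + gcd(6,8) + gcd(17,21) = 1+2+2+1 = 6.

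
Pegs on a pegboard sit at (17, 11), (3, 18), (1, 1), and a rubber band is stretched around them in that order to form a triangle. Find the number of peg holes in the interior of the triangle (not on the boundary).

122

By the shoelace formula, twice the signed area is |(17·18 − 3·11) + (3·1 − 1·18) + (1·11 − 17·1)| = 252, so the area is 126.
The number of boundary lattice points is Σ gcd(|Δx|,|Δy|) = gcd(14,7) + gcd(2,17) + gcd(16,10) = 7+1+2 = 10.
By Pick's theorem A = I + B/2 − 1, so I = 126 − 10/2 + 1 = 122.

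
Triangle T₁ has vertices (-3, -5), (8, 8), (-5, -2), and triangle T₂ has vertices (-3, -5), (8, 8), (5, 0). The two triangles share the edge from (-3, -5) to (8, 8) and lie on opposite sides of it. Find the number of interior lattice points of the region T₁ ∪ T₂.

The union is the simple quadrilateral with vertices (-3, -5), (-5, -2), (8, 8), (5, 0) in order.
By the shoelace formula, twice the signed area is |((-3)·(-2) − (-5)·(-5)) + ((-5)·8 − 8·(-2)) + (8·0 − 5·8) + (5·(-5) − (-3)·0)| = 108, so the area is 54.
Along each edge there are gcd(|Δx|,|Δy|)+1 lattice points, so counting each shared vertex once the boundary has gcd(2,3) + gcd(13,10) + gcd(3,8) + gcd(8,5) = 1+1+1+1 = 4.
By Pick's theorem I = A − B/2 + 1 = 54 − 4/2 + 1 = 53.

53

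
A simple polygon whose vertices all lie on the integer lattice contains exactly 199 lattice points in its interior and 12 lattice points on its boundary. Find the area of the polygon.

Pick's theorem states A = I + B/2 − 1, so A = 199 + 12/2 − 1 = 204.

204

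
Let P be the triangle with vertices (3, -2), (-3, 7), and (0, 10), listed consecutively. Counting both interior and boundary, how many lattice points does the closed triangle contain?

Using the shoelace formula, 2A = |[3·7 − (-3)·(-2)] + [(-3)·10 − 0·7] + [0·(-2) − 3·10]| = 45, so the area is 45/2.
The number of boundary lattice points is Σ gcd(|Δx|,|Δy|) = gcd(6,9) + gcd(3,3) + gcd(3,12) = 3+3+3 = 9.
Pick's theorem gives I = A − B/2 + 1 = 45/2 − 9/2 + 1 = 19, so the closed region contains I + B = 19 + 9 = 28 lattice points.

28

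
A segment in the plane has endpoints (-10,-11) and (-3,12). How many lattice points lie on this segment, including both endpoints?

The number of lattice points on a segment between lattice points is gcd(|Δx|,|Δy|) + 1 = gcd(7,23) + 1 = 1 + 1 = 2.

2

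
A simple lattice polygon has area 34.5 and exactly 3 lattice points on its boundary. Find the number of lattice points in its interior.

From Pick's theorem, I = A − B/2 + 1 = 34.5 − 3/2 + 1 = 34.

34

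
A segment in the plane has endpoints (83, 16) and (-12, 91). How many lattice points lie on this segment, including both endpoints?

The number of lattice points on a segment between lattice points is gcd(|Δx|,|Δy|) + 1 = gcd(95,75) + 1 = 5 + 1 = 6.

6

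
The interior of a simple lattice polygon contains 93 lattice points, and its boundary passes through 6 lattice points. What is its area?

95

Pick's theorem states A = I + B/2 − 1, so A = 93 + 6/2 − 1 = 95.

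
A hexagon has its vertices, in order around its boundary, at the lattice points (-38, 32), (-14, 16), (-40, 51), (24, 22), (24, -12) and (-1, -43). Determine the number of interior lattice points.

2910

The shoelace formula gives twice the area as |((-38)·16 − (-14)·32) + ((-14)·51 − (-40)·16) + ((-40)·22 − 24·51) + (24·(-12) − 24·22) + (24·(-43) − (-1)·(-12)) + ((-1)·32 − (-38)·(-43))| = 5864, so the area is 2932.
Along each edge there are gcd(|Δx|,|Δy|)+1 lattice points, so counting each shared vertex once the boundary has gcd(24,16) + gcd(26,35) + gcd(64,29) + gcd(0,34) + gcd(25,31) + gcd(37,75) = 8+1+1+34+1+1 = 46.
By Pick's theorem A = I + B/2 − 1, so I = 2932 − 46/2 + 1 = 2910.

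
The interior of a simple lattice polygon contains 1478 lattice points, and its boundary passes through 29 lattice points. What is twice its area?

Pick's theorem states A = I + B/2 − 1, so A = 1478 + 29/2 − 1 = 2983/2.
Hence 2A = 2983.

2983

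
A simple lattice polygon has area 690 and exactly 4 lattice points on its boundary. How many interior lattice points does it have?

From Pick's theorem, I = A − B/2 + 1 = 690 − 4/2 + 1 = 689.

689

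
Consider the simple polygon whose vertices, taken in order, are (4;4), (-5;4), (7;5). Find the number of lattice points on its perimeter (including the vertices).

The number of boundary lattice points is Σ gcd(|Δx|,|Δy|) = gcd(9,0) + gcd(12,1) + gcd(3,1) = 9+1+1 = 11.

11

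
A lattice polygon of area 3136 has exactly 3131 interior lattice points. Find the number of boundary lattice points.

12

Pick's theorem gives A = I + B/2 − 1, so B = 2(A − I + 1) = 2(3136 − 3131 + 1) = 12.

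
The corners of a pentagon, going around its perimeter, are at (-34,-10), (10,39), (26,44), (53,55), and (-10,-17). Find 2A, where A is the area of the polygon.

By the shoelace formula, twice the signed area is |[(-34)·39 − 10·(-10)] + [10·44 − 26·39] + [26·55 − 53·44] + [53·(-17) − (-10)·55] + [(-10)·(-10) − (-34)·(-17)]| = 3531, so the area is 1765.5.

3531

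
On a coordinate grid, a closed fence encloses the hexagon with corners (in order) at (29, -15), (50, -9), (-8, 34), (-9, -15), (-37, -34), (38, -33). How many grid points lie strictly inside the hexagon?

By the shoelace formula, twice the signed area is |(29·(-9) − 50·(-15)) + (50·34 − (-8)·(-9)) + ((-8)·(-15) − (-9)·34) + ((-9)·(-34) − (-37)·(-15)) + ((-37)·(-33) − 38·(-34)) + (38·(-15) − 29·(-33))| = 5194, so the area is 2597.
The number of boundary lattice points is Σ gcd(|Δx|,|Δy|) = gcd(21,6) + gcd(58,43) + gcd(1,49) + gcd(28,19) + gcd(75,1) + gcd(9,18) = 3+1+1+1+1+9 = 16.
Pick's theorem gives I = A − B/2 + 1 = 2597 − 16/2 + 1 = 2590.

2590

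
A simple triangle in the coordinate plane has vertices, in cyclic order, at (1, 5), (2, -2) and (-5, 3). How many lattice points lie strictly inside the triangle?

Using the shoelace formula, 2A = |[1·(-2) − 2·5] + [2·3 − (-5)·(-2)] + [(-5)·5 − 1·3]| = 44, so the area is 22.
Summing gcd(|Δx|,|Δy|) over the edges gives the boundary count: gcd(1,7) + gcd(7,5) + gcd(6,2) = 1+1+2 = 4.
By Pick's theorem A = I + B/2 − 1, so I = 22 − 4/2 + 1 = 21.

21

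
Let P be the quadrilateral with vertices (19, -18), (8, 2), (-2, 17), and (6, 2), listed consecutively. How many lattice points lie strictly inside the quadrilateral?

32

By the shoelace formula, twice the signed area is |(19·2 − 8·(-18)) + (8·17 − (-2)·2) + ((-2)·2 − 6·17) + (6·(-18) − 19·2)| = 70, so the area is 35.
Along each edge there are gcd(|Δx|,|Δy|)+1 lattice points, so counting each shared vertex once the boundary has gcd(11,20) + gcd(10,15) + gcd(8,15) + gcd(13,20) = 1+5+1+1 = 8.
Pick's theorem gives I = A − B/2 + 1 = 35 − 8/2 + 1 = 32.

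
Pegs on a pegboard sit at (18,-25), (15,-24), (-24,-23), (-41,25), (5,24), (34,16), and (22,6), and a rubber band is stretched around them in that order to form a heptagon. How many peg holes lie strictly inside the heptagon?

Using the shoelace formula, 2A = |(18·(-24) − 15·(-25)) + (15·(-23) − (-24)·(-24)) + ((-24)·25 − (-41)·(-23)) + ((-41)·24 − 5·25) + (5·16 − 34·24) + (34·6 − 22·16) + (22·(-25) − 18·6)| = 5172, so the area is 2586.
The number of boundary lattice points is Σ gcd(|Δx|,|Δy|) = gcd(3,1) + gcd(39,1) + gcd(17,48) + gcd(46,1) + gcd(29,8) + gcd(12,10) + gcd(4,31) = 1+1+1+1+1+2+1 = 8.
By Pick's theorem A = I + B/2 − 1, so I = 2586 − 8/2 + 1 = 2583.

2583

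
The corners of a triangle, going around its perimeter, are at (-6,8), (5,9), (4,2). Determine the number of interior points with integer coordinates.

37

The shoelace formula gives twice the area as |((-6)·9 − 5·8) + (5·2 − 4·9) + (4·8 − (-6)·2)| = 76, so the area is 38.
Summing gcd(|Δx|,|Δy|) over the edges gives the boundary count: gcd(11,1) + gcd(1,7) + gcd(10,6) = 1+1+2 = 4.
Pick's theorem gives I = A − B/2 + 1 = 38 − 4/2 + 1 = 37.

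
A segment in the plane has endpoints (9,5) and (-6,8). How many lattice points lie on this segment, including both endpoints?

The number of lattice points on a segment between lattice points is gcd(|Δx|,|Δy|) + 1 = gcd(15,3) + 1 = 3 + 1 = 4.

4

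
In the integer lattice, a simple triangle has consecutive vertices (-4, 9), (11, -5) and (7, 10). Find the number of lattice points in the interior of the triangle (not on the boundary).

84

By the shoelace formula, twice the signed area is |((-4)·(-5) − 11·9) + (11·10 − 7·(-5)) + (7·9 − (-4)·10)| = 169, so the area is 169/2.
The number of boundary lattice points is Σ gcd(|Δx|,|Δy|) = gcd(15,14) + gcd(4,15) + gcd(11,1) = 1+1+1 = 3.
By Pick's theorem A = I + B/2 − 1, so I = 169/2 − 3/2 + 1 = 84.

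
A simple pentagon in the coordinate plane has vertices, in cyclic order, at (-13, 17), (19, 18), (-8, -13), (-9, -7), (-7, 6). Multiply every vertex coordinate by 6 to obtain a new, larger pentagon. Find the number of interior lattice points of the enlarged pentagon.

Using the shoelace formula, 2A = |[(-13)·18 − 19·17] + [19·(-13) − (-8)·18] + [(-8)·(-7) − (-9)·(-13)] + [(-9)·6 − (-7)·(-7)] + [(-7)·17 − (-13)·6]| = 865, so the area is 865/2.
Summing gcd(|Δx|,|Δy|) over the edges gives the boundary count: gcd(32,1) + gcd(27,31) + gcd(1,6) + gcd(2,13) + gcd(6,11) = 1+1+1+1+1 = 5.
Scaling by 6 multiplies the area by 6² = 36 (so the new area is 15570) and multiplies the boundary lattice-point count by 6, giving 30.
By Pick's theorem, the interior count of the dilated polygon is 15570 − 30/2 + 1 = 15556.

15556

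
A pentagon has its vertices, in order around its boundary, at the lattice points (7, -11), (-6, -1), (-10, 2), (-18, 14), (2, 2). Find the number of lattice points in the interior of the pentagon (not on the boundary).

The shoelace formula gives twice the area as |(7·(-1) − (-6)·(-11)) + ((-6)·2 − (-10)·(-1)) + ((-10)·14 − (-18)·2) + ((-18)·2 − 2·14) + (2·(-11) − 7·2)| = 299, so the area is 299/2.
Summing gcd(|Δx|,|Δy|) over the edges gives the boundary count: gcd(13,10) + gcd(4,3) + gcd(8,12) + gcd(20,12) + gcd(5,13) = 1+1+4+4+1 = 11.
By Pick's theorem A = I + B/2 − 1, so I = 299/2 − 11/2 + 1 = 145.

145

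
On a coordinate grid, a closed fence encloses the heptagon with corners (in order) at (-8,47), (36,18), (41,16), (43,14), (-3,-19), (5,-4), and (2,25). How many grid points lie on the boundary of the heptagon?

9

Along each edge there are gcd(|Δx|,|Δy|)+1 lattice points, so counting each shared vertex once the boundary has gcd(44,29) + gcd(5,2) + gcd(2,2) + gcd(46,33) + gcd(8,15) + gcd(3,29) + gcd(10,22) = 1+1+2+1+1+1+2 = 9.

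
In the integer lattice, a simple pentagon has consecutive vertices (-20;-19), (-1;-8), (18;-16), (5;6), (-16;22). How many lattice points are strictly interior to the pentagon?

718

The shoelace formula gives twice the area as |((-20)·(-8) − (-1)·(-19)) + ((-1)·(-16) − 18·(-8)) + (18·6 − 5·(-16)) + (5·22 − (-16)·6) + ((-16)·(-19) − (-20)·22)| = 1439, so the area is 719.5.
Summing gcd(|Δx|,|Δy|) over the edges gives the boundary count: gcd(19,11) + gcd(19,8) + gcd(13,22) + gcd(21,16) + gcd(4,41) = 1+1+1+1+1 = 5.
Pick's theorem gives I = A − B/2 + 1 = 719.5 − 5/2 + 1 = 718.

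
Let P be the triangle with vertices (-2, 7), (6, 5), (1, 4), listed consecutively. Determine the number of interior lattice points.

Using the shoelace formula, 2A = |((-2)·5 − 6·7) + (6·4 − 1·5) + (1·7 − (-2)·4)| = 18, so the area is 9.
Along each edge there are gcd(|Δx|,|Δy|)+1 lattice points, so counting each shared vertex once the boundary has gcd(8,2) + gcd(5,1) + gcd(3,3) = 2+1+3 = 6.
By Pick's theorem A = I + B/2 − 1, so I = 9 − 6/2 + 1 = 7.

7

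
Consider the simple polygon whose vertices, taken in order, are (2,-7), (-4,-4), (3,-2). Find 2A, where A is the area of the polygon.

33

Using the shoelace formula, 2A = |(2·(-4) − (-4)·(-7)) + ((-4)·(-2) − 3·(-4)) + (3·(-7) − 2·(-2))| = 33, so the area is 16.5.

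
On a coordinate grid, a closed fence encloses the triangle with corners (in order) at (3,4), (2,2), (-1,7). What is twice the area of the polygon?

The shoelace formula gives twice the area as |[3·2 − 2·4] + [2·7 − (-1)·2] + [(-1)·4 − 3·7]| = 11, so the area is 11/2.

11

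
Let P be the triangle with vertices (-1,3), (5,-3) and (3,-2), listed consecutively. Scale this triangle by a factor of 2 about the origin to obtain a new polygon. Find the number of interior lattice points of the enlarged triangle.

5

By the shoelace formula, twice the signed area is |[(-1)·(-3) − 5·3] + [5·(-2) − 3·(-3)] + [3·3 − (-1)·(-2)]| = 6, so the area is 3.
The number of boundary lattice points is Σ gcd(|Δx|,|Δy|) = gcd(6,6) + gcd(2,1) + gcd(4,5) = 6+1+1 = 8.
Scaling by 2 multiplies the area by 2² = 4 (so the new area is 12) and multiplies the boundary lattice-point count by 2, giving 16.
By Pick's theorem, the interior count of the dilated polygon is 12 − 16/2 + 1 = 5.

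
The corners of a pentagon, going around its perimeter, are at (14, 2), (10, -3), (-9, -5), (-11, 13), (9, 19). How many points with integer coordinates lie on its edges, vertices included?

7

Along each edge there are gcd(|Δx|,|Δy|)+1 lattice points, so counting each shared vertex once the boundary has gcd(4,5) + gcd(19,2) + gcd(2,18) + gcd(20,6) + gcd(5,17) = 1+1+2+2+1 = 7.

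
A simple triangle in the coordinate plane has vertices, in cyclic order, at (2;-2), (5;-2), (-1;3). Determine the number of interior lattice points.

By the shoelace formula, twice the signed area is |(2·(-2) − 5·(-2)) + (5·3 − (-1)·(-2)) + ((-1)·(-2) − 2·3)| = 15, so the area is 7.5.
Along each edge there are gcd(|Δx|,|Δy|)+1 lattice points, so counting each shared vertex once the boundary has gcd(3,0) + gcd(6,5) + gcd(3,5) = 3+1+1 = 5.
Pick's theorem gives I = A − B/2 + 1 = 7.5 − 5/2 + 1 = 6.

6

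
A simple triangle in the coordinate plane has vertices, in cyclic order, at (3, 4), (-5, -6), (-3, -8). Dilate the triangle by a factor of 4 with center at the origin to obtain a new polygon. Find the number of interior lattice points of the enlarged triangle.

269

The shoelace formula gives twice the area as |[3·(-6) − (-5)·4] + [(-5)·(-8) − (-3)·(-6)] + [(-3)·4 − 3·(-8)]| = 36, so the area is 18.
The number of boundary lattice points is Σ gcd(|Δx|,|Δy|) = gcd(8,10) + gcd(2,2) + gcd(6,12) = 2+2+6 = 10.
Scaling by 4 multiplies the area by 4² = 16 (so the new area is 288) and multiplies the boundary lattice-point count by 4, giving 40.
By Pick's theorem, the interior count of the dilated polygon is 288 − 40/2 + 1 = 269.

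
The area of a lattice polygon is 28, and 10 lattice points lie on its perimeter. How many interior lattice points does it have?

Pick's theorem A = I + B/2 − 1 rearranges to I = A − B/2 + 1 = 28 − 10/2 + 1 = 24.

24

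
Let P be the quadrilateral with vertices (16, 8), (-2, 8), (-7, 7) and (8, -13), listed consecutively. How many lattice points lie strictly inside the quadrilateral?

235

The shoelace formula gives twice the area as |(16·8 − (-2)·8) + ((-2)·7 − (-7)·8) + ((-7)·(-13) − 8·7) + (8·8 − 16·(-13))| = 493, so the area is 493/2.
The number of boundary lattice points is Σ gcd(|Δx|,|Δy|) = gcd(18,0) + gcd(5,1) + gcd(15,20) + gcd(8,21) = 18+1+5+1 = 25.
By Pick's theorem A = I + B/2 − 1, so I = 493/2 − 25/2 + 1 = 235.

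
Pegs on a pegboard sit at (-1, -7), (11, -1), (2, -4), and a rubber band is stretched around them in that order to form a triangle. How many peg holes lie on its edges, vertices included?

12

Summing gcd(|Δx|,|Δy|) over the edges gives the boundary count: gcd(12,6) + gcd(9,3) + gcd(3,3) = 6+3+3 = 12.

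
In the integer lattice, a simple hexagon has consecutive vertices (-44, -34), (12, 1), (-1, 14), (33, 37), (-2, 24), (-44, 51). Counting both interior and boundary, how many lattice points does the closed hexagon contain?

The shoelace formula gives twice the area as |((-44)·1 − 12·(-34)) + (12·14 − (-1)·1) + ((-1)·37 − 33·14) + (33·24 − (-2)·37) + ((-2)·51 − (-44)·24) + ((-44)·(-34) − (-44)·51)| = 5594, so the area is 2797.
The number of boundary lattice points is Σ gcd(|Δx|,|Δy|) = gcd(56,35) + gcd(13,13) + gcd(34,23) + gcd(35,13) + gcd(42,27) + gcd(0,85) = 7+13+1+1+3+85 = 110.
Pick's theorem gives I = A − B/2 + 1 = 2797 − 110/2 + 1 = 2743, so the closed region contains I + B = 2743 + 110 = 2853 lattice points.

2853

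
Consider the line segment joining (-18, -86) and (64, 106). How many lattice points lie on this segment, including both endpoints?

The number of lattice points on a segment between lattice points is gcd(|Δx|,|Δy|) + 1 = gcd(82,192) + 1 = 2 + 1 = 3.

3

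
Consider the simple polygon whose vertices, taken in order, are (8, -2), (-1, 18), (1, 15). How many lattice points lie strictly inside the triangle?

6

By the shoelace formula, twice the signed area is |(8·18 − (-1)·(-2)) + ((-1)·15 − 1·18) + (1·(-2) − 8·15)| = 13, so the area is 13/2.
Along each edge there are gcd(|Δx|,|Δy|)+1 lattice points, so counting each shared vertex once the boundary has gcd(9,20) + gcd(2,3) + gcd(7,17) = 1+1+1 = 3.
Pick's theorem gives I = A − B/2 + 1 = 13/2 − 3/2 + 1 = 6.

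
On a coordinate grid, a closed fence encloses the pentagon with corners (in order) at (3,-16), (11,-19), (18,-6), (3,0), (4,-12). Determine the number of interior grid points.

By the shoelace formula, twice the signed area is |[3·(-19) − 11·(-16)] + [11·(-6) − 18·(-19)] + [18·0 − 3·(-6)] + [3·(-12) − 4·0] + [4·(-16) − 3·(-12)]| = 349, so the area is 349/2.
Along each edge there are gcd(|Δx|,|Δy|)+1 lattice points, so counting each shared vertex once the boundary has gcd(8,3) + gcd(7,13) + gcd(15,6) + gcd(1,12) + gcd(1,4) = 1+1+3+1+1 = 7.
By Pick's theorem A = I + B/2 − 1, so I = 349/2 − 7/2 + 1 = 172.

172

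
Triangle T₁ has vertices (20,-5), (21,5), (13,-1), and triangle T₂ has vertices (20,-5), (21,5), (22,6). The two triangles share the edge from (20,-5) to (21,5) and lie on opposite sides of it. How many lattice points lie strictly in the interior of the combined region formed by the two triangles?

40

The union is the simple quadrilateral with vertices (20,-5), (13,-1), (21,5), (22,6) in order.
Using the shoelace formula, 2A = |[20·(-1) − 13·(-5)] + [13·5 − 21·(-1)] + [21·6 − 22·5] + [22·(-5) − 20·6]| = 83, so the area is 41.5.
The number of boundary lattice points is Σ gcd(|Δx|,|Δy|) = gcd(7,4) + gcd(8,6) + gcd(1,1) + gcd(2,11) = 1+2+1+1 = 5.
By Pick's theorem I = A − B/2 + 1 = 41.5 − 5/2 + 1 = 40.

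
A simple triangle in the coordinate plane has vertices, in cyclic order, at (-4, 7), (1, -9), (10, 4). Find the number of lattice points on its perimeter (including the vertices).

Summing gcd(|Δx|,|Δy|) over the edges gives the boundary count: gcd(5,16) + gcd(9,13) + gcd(14,3) = 1+1+1 = 3.

3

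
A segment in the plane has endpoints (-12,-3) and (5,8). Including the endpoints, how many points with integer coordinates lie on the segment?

The number of lattice points on a segment between lattice points is gcd(|Δx|,|Δy|) + 1 = gcd(17,11) + 1 = 1 + 1 = 2.

2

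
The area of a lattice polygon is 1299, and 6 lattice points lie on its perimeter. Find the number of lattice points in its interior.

1297

Pick's theorem A = I + B/2 − 1 rearranges to I = A − B/2 + 1 = 1299 − 6/2 + 1 = 1297.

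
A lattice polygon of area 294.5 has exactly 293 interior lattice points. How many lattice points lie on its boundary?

5

Pick's theorem gives A = I + B/2 − 1, so B = 2(A − I + 1) = 2(294.5 − 293 + 1) = 5.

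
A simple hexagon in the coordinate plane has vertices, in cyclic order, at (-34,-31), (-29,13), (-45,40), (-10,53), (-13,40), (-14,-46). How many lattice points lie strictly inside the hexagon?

1788

By the shoelace formula, twice the signed area is |((-34)·13 − (-29)·(-31)) + ((-29)·40 − (-45)·13) + ((-45)·53 − (-10)·40) + ((-10)·40 − (-13)·53) + ((-13)·(-46) − (-14)·40) + ((-14)·(-31) − (-34)·(-46))| = 3584, so the area is 1792.
The number of boundary lattice points is Σ gcd(|Δx|,|Δy|) = gcd(5,44) + gcd(16,27) + gcd(35,13) + gcd(3,13) + gcd(1,86) + gcd(20,15) = 1+1+1+1+1+5 = 10.
By Pick's theorem A = I + B/2 − 1, so I = 1792 − 10/2 + 1 = 1788.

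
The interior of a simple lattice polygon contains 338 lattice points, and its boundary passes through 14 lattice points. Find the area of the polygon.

344

By Pick's theorem, A = I + B/2 − 1 = 338 + 14/2 − 1 = 344.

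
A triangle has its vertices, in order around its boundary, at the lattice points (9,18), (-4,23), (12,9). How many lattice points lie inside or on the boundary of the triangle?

Using the shoelace formula, 2A = |[9·23 − (-4)·18] + [(-4)·9 − 12·23] + [12·18 − 9·9]| = 102, so the area is 51.
Along each edge there are gcd(|Δx|,|Δy|)+1 lattice points, so counting each shared vertex once the boundary has gcd(13,5) + gcd(16,14) + gcd(3,9) = 1+2+3 = 6.
Pick's theorem gives I = A − B/2 + 1 = 51 − 6/2 + 1 = 49, so the closed region contains I + B = 49 + 6 = 55 lattice points.

55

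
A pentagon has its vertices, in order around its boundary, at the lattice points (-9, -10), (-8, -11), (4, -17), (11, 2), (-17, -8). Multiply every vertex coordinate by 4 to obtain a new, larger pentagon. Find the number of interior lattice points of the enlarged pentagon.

The shoelace formula gives twice the area as |[(-9)·(-11) − (-8)·(-10)] + [(-8)·(-17) − 4·(-11)] + [4·2 − 11·(-17)] + [11·(-8) − (-17)·2] + [(-17)·(-10) − (-9)·(-8)]| = 438, so the area is 219.
Summing gcd(|Δx|,|Δy|) over the edges gives the boundary count: gcd(1,1) + gcd(12,6) + gcd(7,19) + gcd(28,10) + gcd(8,2) = 1+6+1+2+2 = 12.
Scaling by 4 multiplies the area by 4² = 16 (so the new area is 3504) and multiplies the boundary lattice-point count by 4, giving 48.
By Pick's theorem, the interior count of the dilated polygon is 3504 − 48/2 + 1 = 3481.

3481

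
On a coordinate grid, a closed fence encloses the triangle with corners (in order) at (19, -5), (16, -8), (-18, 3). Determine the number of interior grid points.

66

By the shoelace formula, twice the signed area is |[19·(-8) − 16·(-5)] + [16·3 − (-18)·(-8)] + [(-18)·(-5) − 19·3]| = 135, so the area is 67.5.
The number of boundary lattice points is Σ gcd(|Δx|,|Δy|) = gcd(3,3) + gcd(34,11) + gcd(37,8) = 3+1+1 = 5.
By Pick's theorem A = I + B/2 − 1, so I = 67.5 − 5/2 + 1 = 66.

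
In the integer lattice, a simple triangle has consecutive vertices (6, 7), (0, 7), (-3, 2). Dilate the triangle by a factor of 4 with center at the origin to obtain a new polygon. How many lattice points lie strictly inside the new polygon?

225

The shoelace formula gives twice the area as |[6·7 − 0·7] + [0·2 − (-3)·7] + [(-3)·7 − 6·2]| = 30, so the area is 15.
Summing gcd(|Δx|,|Δy|) over the edges gives the boundary count: gcd(6,0) + gcd(3,5) + gcd(9,5) = 6+1+1 = 8.
Scaling by 4 multiplies the area by 4² = 16 (so the new area is 240) and multiplies the boundary lattice-point count by 4, giving 32.
By Pick's theorem, the interior count of the dilated polygon is 240 − 32/2 + 1 = 225.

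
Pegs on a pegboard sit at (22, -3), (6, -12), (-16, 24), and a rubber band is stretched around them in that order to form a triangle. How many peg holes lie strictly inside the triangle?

The shoelace formula gives twice the area as |[22·(-12) − 6·(-3)] + [6·24 − (-16)·(-12)] + [(-16)·(-3) − 22·24]| = 774, so the area is 387.
Along each edge there are gcd(|Δx|,|Δy|)+1 lattice points, so counting each shared vertex once the boundary has gcd(16,9) + gcd(22,36) + gcd(38,27) = 1+2+1 = 4.
By Pick's theorem A = I + B/2 − 1, so I = 387 − 4/2 + 1 = 386.

386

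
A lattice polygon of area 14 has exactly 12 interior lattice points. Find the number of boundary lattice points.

6

Pick's theorem gives A = I + B/2 − 1, so B = 2(A − I + 1) = 2(14 − 12 + 1) = 6.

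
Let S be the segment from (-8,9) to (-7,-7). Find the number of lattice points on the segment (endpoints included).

2

The number of lattice points on a segment between lattice points is gcd(|Δx|,|Δy|) + 1 = gcd(1,16) + 1 = 1 + 1 = 2.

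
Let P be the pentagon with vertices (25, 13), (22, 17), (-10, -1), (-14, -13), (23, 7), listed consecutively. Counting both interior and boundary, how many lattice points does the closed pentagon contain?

370

By the shoelace formula, twice the signed area is |[25·17 − 22·13] + [22·(-1) − (-10)·17] + [(-10)·(-13) − (-14)·(-1)] + [(-14)·7 − 23·(-13)] + [23·13 − 25·7]| = 728, so the area is 364.
The number of boundary lattice points is Σ gcd(|Δx|,|Δy|) = gcd(3,4) + gcd(32,18) + gcd(4,12) + gcd(37,20) + gcd(2,6) = 1+2+4+1+2 = 10.
Pick's theorem gives I = A − B/2 + 1 = 364 − 10/2 + 1 = 360, so the closed region contains I + B = 360 + 10 = 370 lattice points.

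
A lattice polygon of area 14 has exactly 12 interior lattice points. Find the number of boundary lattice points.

6

Pick's theorem gives A = I + B/2 − 1, so B = 2(A − I + 1) = 2(14 − 12 + 1) = 6.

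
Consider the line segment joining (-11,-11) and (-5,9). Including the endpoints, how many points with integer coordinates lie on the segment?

The number of lattice points on a segment between lattice points is gcd(|Δx|,|Δy|) + 1 = gcd(6,20) + 1 = 2 + 1 = 3.

3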